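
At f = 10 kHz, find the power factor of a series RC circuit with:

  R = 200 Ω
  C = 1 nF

Step 1 — Angular frequency: ω = 2π·f = 2π·1e+04 = 6.283e+04 rad/s.
Step 2 — Component impedances:
  R: Z = R = 200 Ω
  C: Z = 1/(jωC) = -j/(ω·C) = 0 - j1.592e+04 Ω
Step 3 — Series combination: Z_total = R + C = 200 - j1.592e+04 Ω = 1.592e+04∠-89.3° Ω.
Step 4 — Power factor: PF = cos(φ) = Re(Z)/|Z| = 200/15917 = 0.01257.
Step 5 — Type: Im(Z) = -1.592e+04 ⇒ leading (phase φ = -89.3°).

PF = 0.01257 (leading, φ = -89.3°)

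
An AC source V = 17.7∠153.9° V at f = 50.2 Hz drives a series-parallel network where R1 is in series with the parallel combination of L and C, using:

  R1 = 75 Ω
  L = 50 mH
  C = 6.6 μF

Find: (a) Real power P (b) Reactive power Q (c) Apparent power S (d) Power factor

Step 1 — Angular frequency: ω = 2π·f = 2π·50.2 = 315.4 rad/s.
Step 2 — Component impedances:
  R1: Z = R = 75 Ω
  L: Z = jωL = j·315.4·0.05 = 0 + j15.77 Ω
  C: Z = 1/(jωC) = -j/(ω·C) = 0 - j480.4 Ω
Step 3 — Parallel branch: L || C = 1/(1/L + 1/C) = 0 + j16.31 Ω.
Step 4 — Series with R1: Z_total = R1 + (L || C) = 75 + j16.31 Ω = 76.75∠12.3° Ω.
Step 5 — Source phasor: V = 17.7∠153.9° V = -15.9 + j7.787 V.
Step 6 — Current: I = V / Z = -0.1808 + j0.1431 A = 0.2306∠141.6° A.
Step 7 — Complex power: S = V·I* = 3.989 + j0.8672 VA.
Step 8 — Real power: P = Re(S) = 3.989 W.
Step 9 — Reactive power: Q = Im(S) = 0.8672 VAR.
Step 10 — Apparent power: |S| = 4.082 VA.
Step 11 — Power factor: PF = P/|S| = 0.9772 (lagging).

(a) P = 3.989 W  (b) Q = 0.8672 VAR  (c) S = 4.082 VA  (d) PF = 0.9772 (lagging)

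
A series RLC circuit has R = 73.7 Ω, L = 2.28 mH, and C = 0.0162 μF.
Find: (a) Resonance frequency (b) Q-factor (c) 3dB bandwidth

Step 1 — Resonance: ω₀ = 1/√(LC) = 1/√(0.00228·1.62e-08) = 1.645e+05 rad/s.
Step 2 — f₀ = ω₀/(2π) = 2.619e+04 Hz.
Step 3 — Series Q: Q = ω₀L/R = 1.645e+05·0.00228/73.7 = 5.09.
Step 4 — Bandwidth: Δω = ω₀/Q = 3.232e+04 rad/s; BW = Δω/(2π) = 5145 Hz.

(a) f₀ = 2.619e+04 Hz  (b) Q = 5.09  (c) BW = 5145 Hz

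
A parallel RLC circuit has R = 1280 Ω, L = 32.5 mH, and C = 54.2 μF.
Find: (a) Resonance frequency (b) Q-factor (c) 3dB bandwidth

Step 1 — Resonance: ω₀ = 1/√(LC) = 1/√(0.0325·5.42e-05) = 753.5 rad/s.
Step 2 — f₀ = ω₀/(2π) = 119.9 Hz.
Step 3 — Parallel Q: Q = R/(ω₀L) = 1280/(753.5·0.0325) = 52.27.
Step 4 — Bandwidth: Δω = ω₀/Q = 14.41 rad/s; BW = Δω/(2π) = 2.294 Hz.

(a) f₀ = 119.9 Hz  (b) Q = 52.27  (c) BW = 2.294 Hz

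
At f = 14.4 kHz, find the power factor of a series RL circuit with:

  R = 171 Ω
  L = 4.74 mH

Step 1 — Angular frequency: ω = 2π·f = 2π·1.44e+04 = 9.048e+04 rad/s.
Step 2 — Component impedances:
  R: Z = R = 171 Ω
  L: Z = jωL = j·9.048e+04·0.00474 = 0 + j428.9 Ω
Step 3 — Series combination: Z_total = R + L = 171 + j428.9 Ω = 461.7∠68.3° Ω.
Step 4 — Power factor: PF = cos(φ) = Re(Z)/|Z| = 171/461.7 = 0.3704.
Step 5 — Type: Im(Z) = 428.9 ⇒ lagging (phase φ = 68.3°).

PF = 0.3704 (lagging, φ = 68.3°)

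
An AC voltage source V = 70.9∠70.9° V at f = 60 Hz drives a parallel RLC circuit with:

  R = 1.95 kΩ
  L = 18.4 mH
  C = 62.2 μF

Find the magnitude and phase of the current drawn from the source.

Step 1 — Angular frequency: ω = 2π·f = 2π·60 = 377 rad/s.
Step 2 — Component impedances:
  R: Z = R = 1950 Ω
  L: Z = jωL = j·377·0.0184 = 0 + j6.937 Ω
  C: Z = 1/(jωC) = -j/(ω·C) = 0 - j42.65 Ω
Step 3 — Parallel combination: 1/Z_total = 1/R + 1/L + 1/C; Z_total = 0.03519 + j8.284 Ω = 8.284∠89.8° Ω.
Step 4 — Source phasor: V = 70.9∠70.9° V = 23.2 + j67 V.
Step 5 — Ohm's law: I = V / Z_total = (23.2 + j67) / (0.03519 + j8.284) = 8.099 - j2.766 A.
Step 6 — Convert to polar: |I| = 8.559 A, ∠I = -18.9°.

I = 8.559∠-18.9° A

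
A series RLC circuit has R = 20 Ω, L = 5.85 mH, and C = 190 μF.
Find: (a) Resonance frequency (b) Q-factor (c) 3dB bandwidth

Step 1 — Resonance condition Im(Z)=0 gives ω₀ = 1/√(LC).
Step 2 — ω₀ = 1/√(0.00585·0.00019) = 948.5 rad/s.
Step 3 — f₀ = ω₀/(2π) = 151 Hz.
Step 4 — Series Q: Q = ω₀L/R = 948.5·0.00585/20 = 0.2774.
Step 5 — 3dB bandwidth: Δω = ω₀/Q = 3419 rad/s; BW = Δω/(2π) = 544.1 Hz.

(a) f₀ = 151 Hz  (b) Q = 0.2774  (c) BW = 544.1 Hz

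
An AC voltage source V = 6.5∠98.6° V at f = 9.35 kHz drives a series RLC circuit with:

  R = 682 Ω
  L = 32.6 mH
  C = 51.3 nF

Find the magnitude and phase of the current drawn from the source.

Step 1 — Angular frequency: ω = 2π·f = 2π·9350 = 5.875e+04 rad/s.
Step 2 — Component impedances:
  R: Z = R = 682 Ω
  L: Z = jωL = j·5.875e+04·0.0326 = 0 + j1915 Ω
  C: Z = 1/(jωC) = -j/(ω·C) = 0 - j331.8 Ω
Step 3 — Series combination: Z_total = R + L + C = 682 + j1583 Ω = 1724∠66.7° Ω.
Step 4 — Source phasor: V = 6.5∠98.6° V = -0.972 + j6.427 V.
Step 5 — Ohm's law: I = V / Z_total = (-0.972 + j6.427) / (682 + j1583) = 0.003201 + j0.001993 A.
Step 6 — Convert to polar: |I| = 0.00377 A, ∠I = 31.9°.

I = 0.00377∠31.9° A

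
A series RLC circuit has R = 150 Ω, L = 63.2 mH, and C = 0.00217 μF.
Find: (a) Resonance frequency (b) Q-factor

Step 1 — Resonance condition Im(Z)=0 gives ω₀ = 1/√(LC).
Step 2 — ω₀ = 1/√(0.0632·2.17e-09) = 8.539e+04 rad/s.
Step 3 — f₀ = ω₀/(2π) = 1.359e+04 Hz.
Step 4 — Series Q: Q = ω₀L/R = 8.539e+04·0.0632/150 = 35.98.

(a) f₀ = 1.359e+04 Hz  (b) Q = 35.98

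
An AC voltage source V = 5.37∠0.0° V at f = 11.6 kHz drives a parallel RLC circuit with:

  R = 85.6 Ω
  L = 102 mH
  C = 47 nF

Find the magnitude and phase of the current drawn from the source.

Step 1 — Angular frequency: ω = 2π·f = 2π·1.16e+04 = 7.288e+04 rad/s.
Step 2 — Component impedances:
  R: Z = R = 85.6 Ω
  L: Z = jωL = j·7.288e+04·0.102 = 0 + j7434 Ω
  C: Z = 1/(jωC) = -j/(ω·C) = 0 - j291.9 Ω
Step 3 — Parallel combination: 1/Z_total = 1/R + 1/L + 1/C; Z_total = 79.31 - j22.34 Ω = 82.39∠-15.7° Ω.
Step 4 — Source phasor: V = 5.37∠0.0° V = 5.37 V.
Step 5 — Ohm's law: I = V / Z_total = (5.37) / (79.31 - j22.34) = 0.06273 + j0.01767 A.
Step 6 — Convert to polar: |I| = 0.06518 A, ∠I = 15.7°.

I = 0.06518∠15.7° A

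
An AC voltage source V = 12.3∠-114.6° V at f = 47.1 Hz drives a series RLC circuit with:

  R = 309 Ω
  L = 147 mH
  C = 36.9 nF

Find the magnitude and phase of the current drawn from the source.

Step 1 — Angular frequency: ω = 2π·f = 2π·47.1 = 295.9 rad/s.
Step 2 — Component impedances:
  R: Z = R = 309 Ω
  L: Z = jωL = j·295.9·0.147 = 0 + j43.5 Ω
  C: Z = 1/(jωC) = -j/(ω·C) = 0 - j9.157e+04 Ω
Step 3 — Series combination: Z_total = R + L + C = 309 - j9.153e+04 Ω = 9.153e+04∠-89.8° Ω.
Step 4 — Source phasor: V = 12.3∠-114.6° V = -5.12 - j11.18 V.
Step 5 — Ohm's law: I = V / Z_total = (-5.12 - j11.18) / (309 - j9.153e+04) = 0.000122 - j5.635e-05 A.
Step 6 — Convert to polar: |I| = 0.0001344 A, ∠I = -24.8°.

I = 0.0001344∠-24.8° A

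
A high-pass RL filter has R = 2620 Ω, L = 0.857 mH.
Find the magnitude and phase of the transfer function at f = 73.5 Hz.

Step 1 — Angular frequency: ω = 2π·73.5 = 461.8 rad/s.
Step 2 — Transfer function: H(jω) = jωL/(R + jωL).
Step 3 — Numerator jωL = j·0.3958; denominator R + jωL = 2620 + j0.3958.
Step 4 — H = 2.282e-08 + j0.0001511.
Step 5 — Magnitude: |H| = 0.0001511 (-76.4 dB); phase: φ = 90.0°.

|H| = 0.0001511 (-76.4 dB), φ = 90.0°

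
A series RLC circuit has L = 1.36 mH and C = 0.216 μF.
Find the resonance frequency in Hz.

Step 1 — Resonance condition Im(Z)=0 gives ω₀ = 1/√(LC).
Step 2 — ω₀ = 1/√(0.00136·2.16e-07) = 5.835e+04 rad/s.
Step 3 — f₀ = ω₀/(2π) = 9286 Hz.

f₀ = 9286 Hz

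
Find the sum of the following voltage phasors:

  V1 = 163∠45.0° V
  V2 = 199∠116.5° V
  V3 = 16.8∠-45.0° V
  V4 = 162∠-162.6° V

Step 1 — Convert each phasor to rectangular form:
  V1 = 163·(cos(45.0°) + j·sin(45.0°)) = 115.3 + j115.3 V
  V2 = 199·(cos(116.5°) + j·sin(116.5°)) = -88.79 + j178.1 V
  V3 = 16.8·(cos(-45.0°) + j·sin(-45.0°)) = 11.88 - j11.88 V
  V4 = 162·(cos(-162.6°) + j·sin(-162.6°)) = -154.6 - j48.44 V
Step 2 — Sum components: V_total = -116.2 + j233 V.
Step 3 — Convert to polar: |V_total| = 260.4 V, ∠V_total = 116.5°.

V_total = 260.4∠116.5° V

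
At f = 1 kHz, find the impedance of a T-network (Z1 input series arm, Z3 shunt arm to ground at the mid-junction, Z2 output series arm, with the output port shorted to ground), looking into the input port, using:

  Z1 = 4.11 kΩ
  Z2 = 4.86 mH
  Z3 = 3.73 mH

Step 1 — Angular frequency: ω = 2π·f = 2π·1000 = 6283 rad/s.
Step 2 — Component impedances:
  Z1: Z = R = 4110 Ω
  Z2: Z = jωL = j·6283·0.00486 = 0 + j30.54 Ω
  Z3: Z = jωL = j·6283·0.00373 = 0 + j23.44 Ω
Step 3 — With the output port shorted to ground, the output series arm Z2 runs from the junction to ground; the shunt arm Z3 also runs from the junction to ground. They appear in parallel: Z3 || Z2 = 0 + j13.26 Ω.
Step 4 — Series with input arm Z1: Z_in = Z1 + (Z3 || Z2) = 4110 + j13.26 Ω = 4110∠0.2° Ω.

Z = 4110 + j13.26 Ω = 4110∠0.2° Ω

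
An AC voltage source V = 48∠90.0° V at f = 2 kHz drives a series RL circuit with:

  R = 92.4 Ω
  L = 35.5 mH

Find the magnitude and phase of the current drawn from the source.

Step 1 — Angular frequency: ω = 2π·f = 2π·2000 = 1.257e+04 rad/s.
Step 2 — Component impedances:
  R: Z = R = 92.4 Ω
  L: Z = jωL = j·1.257e+04·0.0355 = 0 + j446.1 Ω
Step 3 — Series combination: Z_total = R + L = 92.4 + j446.1 Ω = 455.6∠78.3° Ω.
Step 4 — Source phasor: V = 48∠90.0° V = 0 + j48 V.
Step 5 — Ohm's law: I = V / Z_total = (0 + j48) / (92.4 + j446.1) = 0.1032 + j0.02137 A.
Step 6 — Convert to polar: |I| = 0.1054 A, ∠I = 11.7°.

I = 0.1054∠11.7° A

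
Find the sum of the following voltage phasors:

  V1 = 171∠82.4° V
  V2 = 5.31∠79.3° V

Step 1 — Convert each phasor to rectangular form:
  V1 = 171·(cos(82.4°) + j·sin(82.4°)) = 22.62 + j169.5 V
  V2 = 5.31·(cos(79.3°) + j·sin(79.3°)) = 0.9859 + j5.218 V
Step 2 — Sum components: V_total = 23.6 + j174.7 V.
Step 3 — Convert to polar: |V_total| = 176.3 V, ∠V_total = 82.3°.

V_total = 176.3∠82.3° V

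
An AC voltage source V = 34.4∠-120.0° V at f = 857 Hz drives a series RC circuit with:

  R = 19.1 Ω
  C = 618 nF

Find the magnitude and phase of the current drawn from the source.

Step 1 — Angular frequency: ω = 2π·f = 2π·857 = 5385 rad/s.
Step 2 — Component impedances:
  R: Z = R = 19.1 Ω
  C: Z = 1/(jωC) = -j/(ω·C) = 0 - j300.5 Ω
Step 3 — Series combination: Z_total = R + C = 19.1 - j300.5 Ω = 301.1∠-86.4° Ω.
Step 4 — Source phasor: V = 34.4∠-120.0° V = -17.2 - j29.79 V.
Step 5 — Ohm's law: I = V / Z_total = (-17.2 - j29.79) / (19.1 - j300.5) = 0.09512 - j0.06328 A.
Step 6 — Convert to polar: |I| = 0.1142 A, ∠I = -33.6°.

I = 0.1142∠-33.6° A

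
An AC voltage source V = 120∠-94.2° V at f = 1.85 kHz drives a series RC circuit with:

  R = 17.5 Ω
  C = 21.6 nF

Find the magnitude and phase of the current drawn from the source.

Step 1 — Angular frequency: ω = 2π·f = 2π·1850 = 1.162e+04 rad/s.
Step 2 — Component impedances:
  R: Z = R = 17.5 Ω
  C: Z = 1/(jωC) = -j/(ω·C) = 0 - j3983 Ω
Step 3 — Series combination: Z_total = R + C = 17.5 - j3983 Ω = 3983∠-89.7° Ω.
Step 4 — Source phasor: V = 120∠-94.2° V = -8.789 - j119.7 V.
Step 5 — Ohm's law: I = V / Z_total = (-8.789 - j119.7) / (17.5 - j3983) = 0.03004 - j0.002339 A.
Step 6 — Convert to polar: |I| = 0.03013 A, ∠I = -4.5°.

I = 0.03013∠-4.5° A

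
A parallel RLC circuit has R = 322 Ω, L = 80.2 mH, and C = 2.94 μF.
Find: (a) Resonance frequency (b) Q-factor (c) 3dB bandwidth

Step 1 — Resonance: ω₀ = 1/√(LC) = 1/√(0.0802·2.94e-06) = 2059 rad/s.
Step 2 — f₀ = ω₀/(2π) = 327.8 Hz.
Step 3 — Parallel Q: Q = R/(ω₀L) = 322/(2059·0.0802) = 1.95.
Step 4 — Bandwidth: Δω = ω₀/Q = 1056 rad/s; BW = Δω/(2π) = 168.1 Hz.

(a) f₀ = 327.8 Hz  (b) Q = 1.95  (c) BW = 168.1 Hz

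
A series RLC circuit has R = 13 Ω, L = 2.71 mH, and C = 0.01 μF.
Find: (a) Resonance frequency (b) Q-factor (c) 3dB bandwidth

Step 1 — Resonance: ω₀ = 1/√(LC) = 1/√(0.00271·1e-08) = 1.921e+05 rad/s.
Step 2 — f₀ = ω₀/(2π) = 3.057e+04 Hz.
Step 3 — Series Q: Q = ω₀L/R = 1.921e+05·0.00271/13 = 40.04.
Step 4 — Bandwidth: Δω = ω₀/Q = 4797 rad/s; BW = Δω/(2π) = 763.5 Hz.

(a) f₀ = 3.057e+04 Hz  (b) Q = 40.04  (c) BW = 763.5 Hz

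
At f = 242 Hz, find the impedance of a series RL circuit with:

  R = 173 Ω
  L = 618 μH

Step 1 — Angular frequency: ω = 2π·f = 2π·242 = 1521 rad/s.
Step 2 — Component impedances:
  R: Z = R = 173 Ω
  L: Z = jωL = j·1521·0.000618 = 0 + j0.9397 Ω
Step 3 — Series combination: Z_total = R + L = 173 + j0.9397 Ω = 173∠0.3° Ω.

Z = 173 + j0.9397 Ω = 173∠0.3° Ω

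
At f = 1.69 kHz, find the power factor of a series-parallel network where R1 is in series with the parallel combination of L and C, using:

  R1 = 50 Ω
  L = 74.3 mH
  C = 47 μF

Step 1 — Angular frequency: ω = 2π·f = 2π·1690 = 1.062e+04 rad/s.
Step 2 — Component impedances:
  R1: Z = R = 50 Ω
  L: Z = jωL = j·1.062e+04·0.0743 = 0 + j789 Ω
  C: Z = 1/(jωC) = -j/(ω·C) = 0 - j2.004 Ω
Step 3 — Parallel branch: L || C = 1/(1/L + 1/C) = 0 - j2.009 Ω.
Step 4 — Series with R1: Z_total = R1 + (L || C) = 50 - j2.009 Ω = 50.04∠-2.3° Ω.
Step 5 — Power factor: PF = cos(φ) = Re(Z)/|Z| = 50/50.04 = 0.9992.
Step 6 — Type: Im(Z) = -2.009 ⇒ leading (phase φ = -2.3°).

PF = 0.9992 (leading, φ = -2.3°)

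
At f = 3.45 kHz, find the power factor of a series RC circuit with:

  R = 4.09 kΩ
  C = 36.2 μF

Step 1 — Angular frequency: ω = 2π·f = 2π·3450 = 2.168e+04 rad/s.
Step 2 — Component impedances:
  R: Z = R = 4090 Ω
  C: Z = 1/(jωC) = -j/(ω·C) = 0 - j1.274 Ω
Step 3 — Series combination: Z_total = R + C = 4090 - j1.274 Ω = 4090∠-0.0° Ω.
Step 4 — Power factor: PF = cos(φ) = Re(Z)/|Z| = 4090/4090 = 1.
Step 5 — Type: Im(Z) = -1.274 ⇒ leading (phase φ = -0.0°).

PF = 1 (leading, φ = -0.0°)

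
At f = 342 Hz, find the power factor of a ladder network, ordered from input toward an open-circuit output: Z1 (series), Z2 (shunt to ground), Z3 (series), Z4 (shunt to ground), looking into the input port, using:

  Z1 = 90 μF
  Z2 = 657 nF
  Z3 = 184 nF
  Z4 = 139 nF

Step 1 — Angular frequency: ω = 2π·f = 2π·342 = 2149 rad/s.
Step 2 — Component impedances:
  Z1: Z = 1/(jωC) = -j/(ω·C) = 0 - j5.171 Ω
  Z2: Z = 1/(jωC) = -j/(ω·C) = 0 - j708.3 Ω
  Z3: Z = 1/(jωC) = -j/(ω·C) = 0 - j2529 Ω
  Z4: Z = 1/(jωC) = -j/(ω·C) = 0 - j3348 Ω
Step 3 — Ladder network (open output): work backward from the far end, alternating series and parallel combinations. Z_in = 0 - j637.3 Ω = 637.3∠-90.0° Ω.
Step 4 — Power factor: PF = cos(φ) = Re(Z)/|Z| = 0/637.3 = 0.
Step 5 — Type: Im(Z) = -637.3 ⇒ leading (phase φ = -90.0°).

PF = 0 (leading, φ = -90.0°)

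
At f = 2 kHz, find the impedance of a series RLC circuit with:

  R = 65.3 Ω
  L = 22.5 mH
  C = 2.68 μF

Step 1 — Angular frequency: ω = 2π·f = 2π·2000 = 1.257e+04 rad/s.
Step 2 — Component impedances:
  R: Z = R = 65.3 Ω
  L: Z = jωL = j·1.257e+04·0.0225 = 0 + j282.7 Ω
  C: Z = 1/(jωC) = -j/(ω·C) = 0 - j29.69 Ω
Step 3 — Series combination: Z_total = R + L + C = 65.3 + j253.1 Ω = 261.3∠75.5° Ω.

Z = 65.3 + j253.1 Ω = 261.3∠75.5° Ω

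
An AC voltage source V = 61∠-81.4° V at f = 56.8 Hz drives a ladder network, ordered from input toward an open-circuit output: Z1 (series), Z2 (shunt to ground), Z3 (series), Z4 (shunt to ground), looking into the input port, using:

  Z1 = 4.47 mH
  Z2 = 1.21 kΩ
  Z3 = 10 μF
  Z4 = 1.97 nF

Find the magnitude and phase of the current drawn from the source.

Step 1 — Angular frequency: ω = 2π·f = 2π·56.8 = 356.9 rad/s.
Step 2 — Component impedances:
  Z1: Z = jωL = j·356.9·0.00447 = 0 + j1.595 Ω
  Z2: Z = R = 1210 Ω
  Z3: Z = 1/(jωC) = -j/(ω·C) = 0 - j280.2 Ω
  Z4: Z = 1/(jωC) = -j/(ω·C) = 0 - j1.422e+06 Ω
Step 3 — Ladder network (open output): work backward from the far end, alternating series and parallel combinations. Z_in = 1210 + j0.5661 Ω = 1210∠0.0° Ω.
Step 4 — Source phasor: V = 61∠-81.4° V = 9.122 - j60.31 V.
Step 5 — Ohm's law: I = V / Z_total = (9.122 - j60.31) / (1210 + j0.5661) = 0.007515 - j0.04985 A.
Step 6 — Convert to polar: |I| = 0.05041 A, ∠I = -81.4°.

I = 0.05041∠-81.4° A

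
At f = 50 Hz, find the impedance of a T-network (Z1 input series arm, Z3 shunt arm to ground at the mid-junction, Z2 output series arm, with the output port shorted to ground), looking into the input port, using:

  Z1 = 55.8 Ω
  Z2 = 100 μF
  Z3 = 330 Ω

Step 1 — Angular frequency: ω = 2π·f = 2π·50 = 314.2 rad/s.
Step 2 — Component impedances:
  Z1: Z = R = 55.8 Ω
  Z2: Z = 1/(jωC) = -j/(ω·C) = 0 - j31.83 Ω
  Z3: Z = R = 330 Ω
Step 3 — With the output port shorted to ground, the output series arm Z2 runs from the junction to ground; the shunt arm Z3 also runs from the junction to ground. They appear in parallel: Z3 || Z2 = 3.042 - j31.54 Ω.
Step 4 — Series with input arm Z1: Z_in = Z1 + (Z3 || Z2) = 58.84 - j31.54 Ω = 66.76∠-28.2° Ω.

Z = 58.84 - j31.54 Ω = 66.76∠-28.2° Ω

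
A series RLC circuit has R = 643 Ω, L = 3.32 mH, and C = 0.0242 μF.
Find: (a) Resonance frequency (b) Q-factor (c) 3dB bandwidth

Step 1 — Resonance: ω₀ = 1/√(LC) = 1/√(0.00332·2.42e-08) = 1.116e+05 rad/s.
Step 2 — f₀ = ω₀/(2π) = 1.776e+04 Hz.
Step 3 — Series Q: Q = ω₀L/R = 1.116e+05·0.00332/643 = 0.576.
Step 4 — Bandwidth: Δω = ω₀/Q = 1.937e+05 rad/s; BW = Δω/(2π) = 3.082e+04 Hz.

(a) f₀ = 1.776e+04 Hz  (b) Q = 0.576  (c) BW = 3.082e+04 Hz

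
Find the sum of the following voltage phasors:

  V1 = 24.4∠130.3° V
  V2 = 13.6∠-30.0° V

Step 1 — Convert each phasor to rectangular form:
  V1 = 24.4·(cos(130.3°) + j·sin(130.3°)) = -15.78 + j18.61 V
  V2 = 13.6·(cos(-30.0°) + j·sin(-30.0°)) = 11.78 - j6.8 V
Step 2 — Sum components: V_total = -4.004 + j11.81 V.
Step 3 — Convert to polar: |V_total| = 12.47 V, ∠V_total = 108.7°.

V_total = 12.47∠108.7° V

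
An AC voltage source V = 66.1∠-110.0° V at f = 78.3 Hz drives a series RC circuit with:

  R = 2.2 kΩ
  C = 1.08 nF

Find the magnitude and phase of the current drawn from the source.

Step 1 — Angular frequency: ω = 2π·f = 2π·78.3 = 492 rad/s.
Step 2 — Component impedances:
  R: Z = R = 2200 Ω
  C: Z = 1/(jωC) = -j/(ω·C) = 0 - j1.882e+06 Ω
Step 3 — Series combination: Z_total = R + C = 2200 - j1.882e+06 Ω = 1.882e+06∠-89.9° Ω.
Step 4 — Source phasor: V = 66.1∠-110.0° V = -22.61 - j62.11 V.
Step 5 — Ohm's law: I = V / Z_total = (-22.61 - j62.11) / (2200 - j1.882e+06) = 3.299e-05 - j1.205e-05 A.
Step 6 — Convert to polar: |I| = 3.512e-05 A, ∠I = -20.1°.

I = 3.512e-05∠-20.1° A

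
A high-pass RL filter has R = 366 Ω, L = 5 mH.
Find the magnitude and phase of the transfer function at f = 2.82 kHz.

Step 1 — Angular frequency: ω = 2π·2820 = 1.772e+04 rad/s.
Step 2 — Transfer function: H(jω) = jωL/(R + jωL).
Step 3 — Numerator jωL = j·88.59; denominator R + jωL = 366 + j88.59.
Step 4 — H = 0.05535 + j0.2287.
Step 5 — Magnitude: |H| = 0.2353 (-12.6 dB); phase: φ = 76.4°.

|H| = 0.2353 (-12.6 dB), φ = 76.4°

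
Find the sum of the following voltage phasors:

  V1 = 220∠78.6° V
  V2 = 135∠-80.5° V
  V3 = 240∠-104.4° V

Step 1 — Convert each phasor to rectangular form:
  V1 = 220·(cos(78.6°) + j·sin(78.6°)) = 43.48 + j215.7 V
  V2 = 135·(cos(-80.5°) + j·sin(-80.5°)) = 22.28 - j133.1 V
  V3 = 240·(cos(-104.4°) + j·sin(-104.4°)) = -59.69 - j232.5 V
Step 2 — Sum components: V_total = 6.08 - j149.9 V.
Step 3 — Convert to polar: |V_total| = 150.1 V, ∠V_total = -87.7°.

V_total = 150.1∠-87.7° V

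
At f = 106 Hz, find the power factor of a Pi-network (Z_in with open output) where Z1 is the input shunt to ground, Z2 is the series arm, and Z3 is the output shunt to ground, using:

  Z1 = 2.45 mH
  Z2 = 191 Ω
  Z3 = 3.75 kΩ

Step 1 — Angular frequency: ω = 2π·f = 2π·106 = 666 rad/s.
Step 2 — Component impedances:
  Z1: Z = jωL = j·666·0.00245 = 0 + j1.632 Ω
  Z2: Z = R = 191 Ω
  Z3: Z = R = 3750 Ω
Step 3 — With open output, the series arm Z2 and the output shunt Z3 appear in series to ground: Z2 + Z3 = 3941 Ω.
Step 4 — Parallel with input shunt Z1: Z_in = Z1 || (Z2 + Z3) = 0.0006756 + j1.632 Ω = 1.632∠90.0° Ω.
Step 5 — Power factor: PF = cos(φ) = Re(Z)/|Z| = 0.0006756/1.632 = 0.000414.
Step 6 — Type: Im(Z) = 1.632 ⇒ lagging (phase φ = 90.0°).

PF = 0.000414 (lagging, φ = 90.0°)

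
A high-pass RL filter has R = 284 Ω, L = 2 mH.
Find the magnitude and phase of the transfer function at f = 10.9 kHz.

Step 1 — Angular frequency: ω = 2π·1.09e+04 = 6.849e+04 rad/s.
Step 2 — Transfer function: H(jω) = jωL/(R + jωL).
Step 3 — Numerator jωL = j·137; denominator R + jωL = 284 + j137.
Step 4 — H = 0.1887 + j0.3913.
Step 5 — Magnitude: |H| = 0.4344 (-7.2 dB); phase: φ = 64.3°.

|H| = 0.4344 (-7.2 dB), φ = 64.3°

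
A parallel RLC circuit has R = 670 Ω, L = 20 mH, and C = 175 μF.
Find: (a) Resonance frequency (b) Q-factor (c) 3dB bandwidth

Step 1 — Resonance: ω₀ = 1/√(LC) = 1/√(0.02·0.000175) = 534.5 rad/s.
Step 2 — f₀ = ω₀/(2π) = 85.07 Hz.
Step 3 — Parallel Q: Q = R/(ω₀L) = 670/(534.5·0.02) = 62.67.
Step 4 — Bandwidth: Δω = ω₀/Q = 8.529 rad/s; BW = Δω/(2π) = 1.357 Hz.

(a) f₀ = 85.07 Hz  (b) Q = 62.67  (c) BW = 1.357 Hz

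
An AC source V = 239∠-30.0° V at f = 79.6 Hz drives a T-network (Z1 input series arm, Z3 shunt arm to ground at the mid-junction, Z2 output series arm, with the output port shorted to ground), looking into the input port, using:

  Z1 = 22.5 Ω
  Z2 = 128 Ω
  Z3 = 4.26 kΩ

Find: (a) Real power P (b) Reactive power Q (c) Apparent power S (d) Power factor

Step 1 — Angular frequency: ω = 2π·f = 2π·79.6 = 500.1 rad/s.
Step 2 — Component impedances:
  Z1: Z = R = 22.5 Ω
  Z2: Z = R = 128 Ω
  Z3: Z = R = 4260 Ω
Step 3 — With the output port shorted to ground, the output series arm Z2 runs from the junction to ground; the shunt arm Z3 also runs from the junction to ground. They appear in parallel: Z3 || Z2 = 124.3 Ω.
Step 4 — Series with input arm Z1: Z_in = Z1 + (Z3 || Z2) = 146.8 Ω = 146.8∠0.0° Ω.
Step 5 — Source phasor: V = 239∠-30.0° V = 207 - j119.5 V.
Step 6 — Current: I = V / Z = 1.41 - j0.8142 A = 1.628∠-30.0° A.
Step 7 — Complex power: S = V·I* = 389.2 VA.
Step 8 — Real power: P = Re(S) = 389.2 W.
Step 9 — Reactive power: Q = Im(S) = 0 VAR.
Step 10 — Apparent power: |S| = 389.2 VA.
Step 11 — Power factor: PF = P/|S| = 1 (unity).

(a) P = 389.2 W  (b) Q = 0 VAR  (c) S = 389.2 VA  (d) PF = 1 (unity)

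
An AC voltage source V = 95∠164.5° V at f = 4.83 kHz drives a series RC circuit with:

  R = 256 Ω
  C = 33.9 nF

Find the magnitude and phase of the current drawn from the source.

Step 1 — Angular frequency: ω = 2π·f = 2π·4830 = 3.035e+04 rad/s.
Step 2 — Component impedances:
  R: Z = R = 256 Ω
  C: Z = 1/(jωC) = -j/(ω·C) = 0 - j972 Ω
Step 3 — Series combination: Z_total = R + C = 256 - j972 Ω = 1005∠-75.2° Ω.
Step 4 — Source phasor: V = 95∠164.5° V = -91.54 + j25.39 V.
Step 5 — Ohm's law: I = V / Z_total = (-91.54 + j25.39) / (256 - j972) = -0.04762 - j0.08164 A.
Step 6 — Convert to polar: |I| = 0.09451 A, ∠I = -120.3°.

I = 0.09451∠-120.3° A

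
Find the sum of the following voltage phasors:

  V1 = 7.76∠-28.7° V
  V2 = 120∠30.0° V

Step 1 — Convert each phasor to rectangular form:
  V1 = 7.76·(cos(-28.7°) + j·sin(-28.7°)) = 6.807 - j3.727 V
  V2 = 120·(cos(30.0°) + j·sin(30.0°)) = 103.9 + j60 V
Step 2 — Sum components: V_total = 110.7 + j56.27 V.
Step 3 — Convert to polar: |V_total| = 124.2 V, ∠V_total = 26.9°.

V_total = 124.2∠26.9° V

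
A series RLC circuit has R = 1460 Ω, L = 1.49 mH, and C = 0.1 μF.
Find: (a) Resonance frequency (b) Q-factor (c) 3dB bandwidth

Step 1 — Resonance: ω₀ = 1/√(LC) = 1/√(0.00149·1e-07) = 8.192e+04 rad/s.
Step 2 — f₀ = ω₀/(2π) = 1.304e+04 Hz.
Step 3 — Series Q: Q = ω₀L/R = 8.192e+04·0.00149/1460 = 0.08361.
Step 4 — Bandwidth: Δω = ω₀/Q = 9.799e+05 rad/s; BW = Δω/(2π) = 1.56e+05 Hz.

(a) f₀ = 1.304e+04 Hz  (b) Q = 0.08361  (c) BW = 1.56e+05 Hz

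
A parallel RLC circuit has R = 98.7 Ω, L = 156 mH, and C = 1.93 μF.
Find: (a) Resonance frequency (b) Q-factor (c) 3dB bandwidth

Step 1 — Resonance: ω₀ = 1/√(LC) = 1/√(0.156·1.93e-06) = 1822 rad/s.
Step 2 — f₀ = ω₀/(2π) = 290.1 Hz.
Step 3 — Parallel Q: Q = R/(ω₀L) = 98.7/(1822·0.156) = 0.3472.
Step 4 — Bandwidth: Δω = ω₀/Q = 5250 rad/s; BW = Δω/(2π) = 835.5 Hz.

(a) f₀ = 290.1 Hz  (b) Q = 0.3472  (c) BW = 835.5 Hz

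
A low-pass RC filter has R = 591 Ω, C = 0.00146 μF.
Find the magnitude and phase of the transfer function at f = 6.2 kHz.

Step 1 — Angular frequency: ω = 2π·6200 = 3.896e+04 rad/s.
Step 2 — Transfer function: H(jω) = 1/(1 + jωRC).
Step 3 — Denominator: 1 + jωRC = 1 + j·3.896e+04·591·1.46e-09 = 1 + j0.03361.
Step 4 — H = 0.9989 - j0.03358.
Step 5 — Magnitude: |H| = 0.9994 (-0.0 dB); phase: φ = -1.9°.

|H| = 0.9994 (-0.0 dB), φ = -1.9°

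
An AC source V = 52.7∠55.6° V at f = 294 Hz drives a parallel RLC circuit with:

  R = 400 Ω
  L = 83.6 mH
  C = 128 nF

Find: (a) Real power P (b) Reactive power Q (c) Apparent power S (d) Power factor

Step 1 — Angular frequency: ω = 2π·f = 2π·294 = 1847 rad/s.
Step 2 — Component impedances:
  R: Z = R = 400 Ω
  L: Z = jωL = j·1847·0.0836 = 0 + j154.4 Ω
  C: Z = 1/(jωC) = -j/(ω·C) = 0 - j4229 Ω
Step 3 — Parallel combination: 1/Z_total = 1/R + 1/L + 1/C; Z_total = 55.34 + j138.1 Ω = 148.8∠68.2° Ω.
Step 4 — Source phasor: V = 52.7∠55.6° V = 29.77 + j43.48 V.
Step 5 — Current: I = V / Z = 0.3457 - j0.07705 A = 0.3542∠-12.6° A.
Step 6 — Complex power: S = V·I* = 6.943 + j17.33 VA.
Step 7 — Real power: P = Re(S) = 6.943 W.
Step 8 — Reactive power: Q = Im(S) = 17.33 VAR.
Step 9 — Apparent power: |S| = 18.67 VA.
Step 10 — Power factor: PF = P/|S| = 0.372 (lagging).

(a) P = 6.943 W  (b) Q = 17.33 VAR  (c) S = 18.67 VA  (d) PF = 0.372 (lagging)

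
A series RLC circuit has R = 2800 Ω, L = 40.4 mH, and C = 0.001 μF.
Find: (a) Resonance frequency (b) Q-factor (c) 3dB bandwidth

Step 1 — Resonance condition Im(Z)=0 gives ω₀ = 1/√(LC).
Step 2 — ω₀ = 1/√(0.0404·1e-09) = 1.573e+05 rad/s.
Step 3 — f₀ = ω₀/(2π) = 2.504e+04 Hz.
Step 4 — Series Q: Q = ω₀L/R = 1.573e+05·0.0404/2800 = 2.27.
Step 5 — 3dB bandwidth: Δω = ω₀/Q = 6.931e+04 rad/s; BW = Δω/(2π) = 1.103e+04 Hz.

(a) f₀ = 2.504e+04 Hz  (b) Q = 2.27  (c) BW = 1.103e+04 Hz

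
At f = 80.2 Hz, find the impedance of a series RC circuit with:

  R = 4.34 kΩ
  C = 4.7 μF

Step 1 — Angular frequency: ω = 2π·f = 2π·80.2 = 503.9 rad/s.
Step 2 — Component impedances:
  R: Z = R = 4340 Ω
  C: Z = 1/(jωC) = -j/(ω·C) = 0 - j422.2 Ω
Step 3 — Series combination: Z_total = R + C = 4340 - j422.2 Ω = 4360∠-5.6° Ω.

Z = 4340 - j422.2 Ω = 4360∠-5.6° Ω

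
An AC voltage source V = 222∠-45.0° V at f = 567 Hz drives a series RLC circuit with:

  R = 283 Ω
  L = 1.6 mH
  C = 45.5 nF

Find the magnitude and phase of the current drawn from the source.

Step 1 — Angular frequency: ω = 2π·f = 2π·567 = 3563 rad/s.
Step 2 — Component impedances:
  R: Z = R = 283 Ω
  L: Z = jωL = j·3563·0.0016 = 0 + j5.7 Ω
  C: Z = 1/(jωC) = -j/(ω·C) = 0 - j6169 Ω
Step 3 — Series combination: Z_total = R + L + C = 283 - j6163 Ω = 6170∠-87.4° Ω.
Step 4 — Source phasor: V = 222∠-45.0° V = 157 - j157 V.
Step 5 — Ohm's law: I = V / Z_total = (157 - j157) / (283 - j6163) = 0.02658 + j0.02425 A.
Step 6 — Convert to polar: |I| = 0.03598 A, ∠I = 42.4°.

I = 0.03598∠42.4° A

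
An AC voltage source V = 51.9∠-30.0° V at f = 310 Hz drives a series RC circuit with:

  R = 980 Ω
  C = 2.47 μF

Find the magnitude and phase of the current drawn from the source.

Step 1 — Angular frequency: ω = 2π·f = 2π·310 = 1948 rad/s.
Step 2 — Component impedances:
  R: Z = R = 980 Ω
  C: Z = 1/(jωC) = -j/(ω·C) = 0 - j207.9 Ω
Step 3 — Series combination: Z_total = R + C = 980 - j207.9 Ω = 1002∠-12.0° Ω.
Step 4 — Source phasor: V = 51.9∠-30.0° V = 44.95 - j25.95 V.
Step 5 — Ohm's law: I = V / Z_total = (44.95 - j25.95) / (980 - j207.9) = 0.04926 - j0.01603 A.
Step 6 — Convert to polar: |I| = 0.05181 A, ∠I = -18.0°.

I = 0.05181∠-18.0° A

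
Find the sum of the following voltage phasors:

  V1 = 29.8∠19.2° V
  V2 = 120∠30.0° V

Step 1 — Convert each phasor to rectangular form:
  V1 = 29.8·(cos(19.2°) + j·sin(19.2°)) = 28.14 + j9.8 V
  V2 = 120·(cos(30.0°) + j·sin(30.0°)) = 103.9 + j60 V
Step 2 — Sum components: V_total = 132.1 + j69.8 V.
Step 3 — Convert to polar: |V_total| = 149.4 V, ∠V_total = 27.9°.

V_total = 149.4∠27.9° V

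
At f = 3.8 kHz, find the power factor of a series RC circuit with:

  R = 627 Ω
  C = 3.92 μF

Step 1 — Angular frequency: ω = 2π·f = 2π·3800 = 2.388e+04 rad/s.
Step 2 — Component impedances:
  R: Z = R = 627 Ω
  C: Z = 1/(jωC) = -j/(ω·C) = 0 - j10.68 Ω
Step 3 — Series combination: Z_total = R + C = 627 - j10.68 Ω = 627.1∠-1.0° Ω.
Step 4 — Power factor: PF = cos(φ) = Re(Z)/|Z| = 627/627.09 = 0.9999.
Step 5 — Type: Im(Z) = -10.68 ⇒ leading (phase φ = -1.0°).

PF = 0.9999 (leading, φ = -1.0°)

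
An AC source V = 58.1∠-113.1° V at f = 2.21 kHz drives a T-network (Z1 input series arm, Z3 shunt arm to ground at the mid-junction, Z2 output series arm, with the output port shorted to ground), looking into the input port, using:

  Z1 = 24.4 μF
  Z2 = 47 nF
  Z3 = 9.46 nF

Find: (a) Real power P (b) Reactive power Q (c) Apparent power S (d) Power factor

Step 1 — Angular frequency: ω = 2π·f = 2π·2210 = 1.389e+04 rad/s.
Step 2 — Component impedances:
  Z1: Z = 1/(jωC) = -j/(ω·C) = 0 - j2.951 Ω
  Z2: Z = 1/(jωC) = -j/(ω·C) = 0 - j1532 Ω
  Z3: Z = 1/(jωC) = -j/(ω·C) = 0 - j7613 Ω
Step 3 — With the output port shorted to ground, the output series arm Z2 runs from the junction to ground; the shunt arm Z3 also runs from the junction to ground. They appear in parallel: Z3 || Z2 = 0 - j1276 Ω.
Step 4 — Series with input arm Z1: Z_in = Z1 + (Z3 || Z2) = 0 - j1278 Ω = 1278∠-90.0° Ω.
Step 5 — Source phasor: V = 58.1∠-113.1° V = -22.79 - j53.44 V.
Step 6 — Current: I = V / Z = 0.0418 - j0.01783 A = 0.04544∠-23.1° A.
Step 7 — Complex power: S = V·I* = 0 - j2.64 VA.
Step 8 — Real power: P = Re(S) = 0 W.
Step 9 — Reactive power: Q = Im(S) = -2.64 VAR.
Step 10 — Apparent power: |S| = 2.64 VA.
Step 11 — Power factor: PF = P/|S| = 0 (leading).

(a) P = 0 W  (b) Q = -2.64 VAR  (c) S = 2.64 VA  (d) PF = 0 (leading)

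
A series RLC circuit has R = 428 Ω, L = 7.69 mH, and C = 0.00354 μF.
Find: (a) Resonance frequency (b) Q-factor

Step 1 — Resonance condition Im(Z)=0 gives ω₀ = 1/√(LC).
Step 2 — ω₀ = 1/√(0.00769·3.54e-09) = 1.917e+05 rad/s.
Step 3 — f₀ = ω₀/(2π) = 3.05e+04 Hz.
Step 4 — Series Q: Q = ω₀L/R = 1.917e+05·0.00769/428 = 3.444.

(a) f₀ = 3.05e+04 Hz  (b) Q = 3.444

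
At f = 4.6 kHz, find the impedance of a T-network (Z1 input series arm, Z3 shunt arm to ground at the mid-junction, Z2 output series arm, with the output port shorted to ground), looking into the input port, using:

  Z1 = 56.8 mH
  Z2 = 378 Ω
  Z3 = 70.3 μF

Step 1 — Angular frequency: ω = 2π·f = 2π·4600 = 2.89e+04 rad/s.
Step 2 — Component impedances:
  Z1: Z = jωL = j·2.89e+04·0.0568 = 0 + j1642 Ω
  Z2: Z = R = 378 Ω
  Z3: Z = 1/(jωC) = -j/(ω·C) = 0 - j0.4922 Ω
Step 3 — With the output port shorted to ground, the output series arm Z2 runs from the junction to ground; the shunt arm Z3 also runs from the junction to ground. They appear in parallel: Z3 || Z2 = 0.0006408 - j0.4922 Ω.
Step 4 — Series with input arm Z1: Z_in = Z1 + (Z3 || Z2) = 0.0006408 + j1641 Ω = 1641∠90.0° Ω.

Z = 0.0006408 + j1641 Ω = 1641∠90.0° Ω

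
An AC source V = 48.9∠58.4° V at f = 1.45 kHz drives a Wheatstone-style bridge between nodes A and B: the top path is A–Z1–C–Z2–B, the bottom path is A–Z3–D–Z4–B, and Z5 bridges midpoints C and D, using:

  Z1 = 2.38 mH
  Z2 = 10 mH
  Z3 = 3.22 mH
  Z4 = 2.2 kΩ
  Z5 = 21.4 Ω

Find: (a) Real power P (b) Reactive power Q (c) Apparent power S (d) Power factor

Step 1 — Angular frequency: ω = 2π·f = 2π·1450 = 9111 rad/s.
Step 2 — Component impedances:
  Z1: Z = jωL = j·9111·0.00238 = 0 + j21.68 Ω
  Z2: Z = jωL = j·9111·0.01 = 0 + j91.11 Ω
  Z3: Z = jωL = j·9111·0.00322 = 0 + j29.34 Ω
  Z4: Z = R = 2200 Ω
  Z5: Z = R = 21.4 Ω
Step 3 — Bridge requires nodal analysis (the Z5 bridge couples midpoints C and D, so the two paths cannot be reduced to a simple series/parallel combination). Setting node B to ground and injecting 1 A at node A, the 3-node admittance system at A, C, D solves to V_A = Z_AB = 7.236 + j104.1 Ω = 104.4∠86.0° Ω.
Step 4 — Source phasor: V = 48.9∠58.4° V = 25.62 + j41.65 V.
Step 5 — Current: I = V / Z = 0.4151 - j0.2172 A = 0.4685∠-27.6° A.
Step 6 — Complex power: S = V·I* = 1.588 + j22.86 VA.
Step 7 — Real power: P = Re(S) = 1.588 W.
Step 8 — Reactive power: Q = Im(S) = 22.86 VAR.
Step 9 — Apparent power: |S| = 22.91 VA.
Step 10 — Power factor: PF = P/|S| = 0.06933 (lagging).

(a) P = 1.588 W  (b) Q = 22.86 VAR  (c) S = 22.91 VA  (d) PF = 0.06933 (lagging)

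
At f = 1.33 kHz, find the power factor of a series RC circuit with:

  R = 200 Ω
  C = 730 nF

Step 1 — Angular frequency: ω = 2π·f = 2π·1330 = 8357 rad/s.
Step 2 — Component impedances:
  R: Z = R = 200 Ω
  C: Z = 1/(jωC) = -j/(ω·C) = 0 - j163.9 Ω
Step 3 — Series combination: Z_total = R + C = 200 - j163.9 Ω = 258.6∠-39.3° Ω.
Step 4 — Power factor: PF = cos(φ) = Re(Z)/|Z| = 200/258.6 = 0.7734.
Step 5 — Type: Im(Z) = -163.9 ⇒ leading (phase φ = -39.3°).

PF = 0.7734 (leading, φ = -39.3°)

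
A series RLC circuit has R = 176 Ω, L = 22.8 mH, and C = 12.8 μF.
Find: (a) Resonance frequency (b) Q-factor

Step 1 — Resonance condition Im(Z)=0 gives ω₀ = 1/√(LC).
Step 2 — ω₀ = 1/√(0.0228·1.28e-05) = 1851 rad/s.
Step 3 — f₀ = ω₀/(2π) = 294.6 Hz.
Step 4 — Series Q: Q = ω₀L/R = 1851·0.0228/176 = 0.2398.

(a) f₀ = 294.6 Hz  (b) Q = 0.2398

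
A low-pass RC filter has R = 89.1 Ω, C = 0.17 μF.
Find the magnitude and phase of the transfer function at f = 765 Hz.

Step 1 — Angular frequency: ω = 2π·765 = 4807 rad/s.
Step 2 — Transfer function: H(jω) = 1/(1 + jωRC).
Step 3 — Denominator: 1 + jωRC = 1 + j·4807·89.1·1.7e-07 = 1 + j0.07281.
Step 4 — H = 0.9947 - j0.07242.
Step 5 — Magnitude: |H| = 0.9974 (-0.0 dB); phase: φ = -4.2°.

|H| = 0.9974 (-0.0 dB), φ = -4.2°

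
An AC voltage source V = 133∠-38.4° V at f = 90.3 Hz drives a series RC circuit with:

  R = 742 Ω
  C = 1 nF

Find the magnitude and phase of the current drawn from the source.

Step 1 — Angular frequency: ω = 2π·f = 2π·90.3 = 567.4 rad/s.
Step 2 — Component impedances:
  R: Z = R = 742 Ω
  C: Z = 1/(jωC) = -j/(ω·C) = 0 - j1.763e+06 Ω
Step 3 — Series combination: Z_total = R + C = 742 - j1.763e+06 Ω = 1.763e+06∠-90.0° Ω.
Step 4 — Source phasor: V = 133∠-38.4° V = 104.2 - j82.61 V.
Step 5 — Ohm's law: I = V / Z_total = (104.2 - j82.61) / (742 - j1.763e+06) = 4.69e-05 + j5.912e-05 A.
Step 6 — Convert to polar: |I| = 7.546e-05 A, ∠I = 51.6°.

I = 7.546e-05∠51.6° A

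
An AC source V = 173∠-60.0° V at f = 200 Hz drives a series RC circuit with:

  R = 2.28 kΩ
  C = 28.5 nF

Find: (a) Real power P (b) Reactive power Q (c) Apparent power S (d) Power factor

Step 1 — Angular frequency: ω = 2π·f = 2π·200 = 1257 rad/s.
Step 2 — Component impedances:
  R: Z = R = 2280 Ω
  C: Z = 1/(jωC) = -j/(ω·C) = 0 - j2.792e+04 Ω
Step 3 — Series combination: Z_total = R + C = 2280 - j2.792e+04 Ω = 2.801e+04∠-85.3° Ω.
Step 4 — Source phasor: V = 173∠-60.0° V = 86.5 - j149.8 V.
Step 5 — Current: I = V / Z = 0.005582 + j0.002642 A = 0.006175∠25.3° A.
Step 6 — Complex power: S = V·I* = 0.08695 - j1.065 VA.
Step 7 — Real power: P = Re(S) = 0.08695 W.
Step 8 — Reactive power: Q = Im(S) = -1.065 VAR.
Step 9 — Apparent power: |S| = 1.068 VA.
Step 10 — Power factor: PF = P/|S| = 0.08139 (leading).

(a) P = 0.08695 W  (b) Q = -1.065 VAR  (c) S = 1.068 VA  (d) PF = 0.08139 (leading)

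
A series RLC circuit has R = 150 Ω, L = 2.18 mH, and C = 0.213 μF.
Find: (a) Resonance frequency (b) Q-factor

Step 1 — Resonance condition Im(Z)=0 gives ω₀ = 1/√(LC).
Step 2 — ω₀ = 1/√(0.00218·2.13e-07) = 4.641e+04 rad/s.
Step 3 — f₀ = ω₀/(2π) = 7386 Hz.
Step 4 — Series Q: Q = ω₀L/R = 4.641e+04·0.00218/150 = 0.6744.

(a) f₀ = 7386 Hz  (b) Q = 0.6744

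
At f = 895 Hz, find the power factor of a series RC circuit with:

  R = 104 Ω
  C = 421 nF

Step 1 — Angular frequency: ω = 2π·f = 2π·895 = 5623 rad/s.
Step 2 — Component impedances:
  R: Z = R = 104 Ω
  C: Z = 1/(jωC) = -j/(ω·C) = 0 - j422.4 Ω
Step 3 — Series combination: Z_total = R + C = 104 - j422.4 Ω = 435∠-76.2° Ω.
Step 4 — Power factor: PF = cos(φ) = Re(Z)/|Z| = 104/435 = 0.2391.
Step 5 — Type: Im(Z) = -422.4 ⇒ leading (phase φ = -76.2°).

PF = 0.2391 (leading, φ = -76.2°)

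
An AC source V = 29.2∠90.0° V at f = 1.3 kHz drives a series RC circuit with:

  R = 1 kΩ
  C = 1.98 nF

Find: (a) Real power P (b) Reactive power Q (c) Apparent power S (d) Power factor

Step 1 — Angular frequency: ω = 2π·f = 2π·1300 = 8168 rad/s.
Step 2 — Component impedances:
  R: Z = R = 1000 Ω
  C: Z = 1/(jωC) = -j/(ω·C) = 0 - j6.183e+04 Ω
Step 3 — Series combination: Z_total = R + C = 1000 - j6.183e+04 Ω = 6.184e+04∠-89.1° Ω.
Step 4 — Source phasor: V = 29.2∠90.0° V = 0 + j29.2 V.
Step 5 — Current: I = V / Z = -0.0004721 + j7.636e-06 A = 0.0004722∠179.1° A.
Step 6 — Complex power: S = V·I* = 0.000223 - j0.01379 VA.
Step 7 — Real power: P = Re(S) = 0.000223 W.
Step 8 — Reactive power: Q = Im(S) = -0.01379 VAR.
Step 9 — Apparent power: |S| = 0.01379 VA.
Step 10 — Power factor: PF = P/|S| = 0.01617 (leading).

(a) P = 0.000223 W  (b) Q = -0.01379 VAR  (c) S = 0.01379 VA  (d) PF = 0.01617 (leading)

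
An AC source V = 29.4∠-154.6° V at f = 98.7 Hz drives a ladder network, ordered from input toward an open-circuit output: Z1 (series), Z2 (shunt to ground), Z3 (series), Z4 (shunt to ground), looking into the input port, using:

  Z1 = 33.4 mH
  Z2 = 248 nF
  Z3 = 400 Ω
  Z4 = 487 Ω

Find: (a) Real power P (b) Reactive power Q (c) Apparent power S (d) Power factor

Step 1 — Angular frequency: ω = 2π·f = 2π·98.7 = 620.2 rad/s.
Step 2 — Component impedances:
  Z1: Z = jωL = j·620.2·0.0334 = 0 + j20.71 Ω
  Z2: Z = 1/(jωC) = -j/(ω·C) = 0 - j6502 Ω
  Z3: Z = R = 400 Ω
  Z4: Z = R = 487 Ω
Step 3 — Ladder network (open output): work backward from the far end, alternating series and parallel combinations. Z_in = 870.8 - j98.08 Ω = 876.3∠-6.4° Ω.
Step 4 — Source phasor: V = 29.4∠-154.6° V = -26.56 - j12.61 V.
Step 5 — Current: I = V / Z = -0.02851 - j0.01769 A = 0.03355∠-148.2° A.
Step 6 — Complex power: S = V·I* = 0.9802 - j0.1104 VA.
Step 7 — Real power: P = Re(S) = 0.9802 W.
Step 8 — Reactive power: Q = Im(S) = -0.1104 VAR.
Step 9 — Apparent power: |S| = 0.9864 VA.
Step 10 — Power factor: PF = P/|S| = 0.9937 (leading).

(a) P = 0.9802 W  (b) Q = -0.1104 VAR  (c) S = 0.9864 VA  (d) PF = 0.9937 (leading)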